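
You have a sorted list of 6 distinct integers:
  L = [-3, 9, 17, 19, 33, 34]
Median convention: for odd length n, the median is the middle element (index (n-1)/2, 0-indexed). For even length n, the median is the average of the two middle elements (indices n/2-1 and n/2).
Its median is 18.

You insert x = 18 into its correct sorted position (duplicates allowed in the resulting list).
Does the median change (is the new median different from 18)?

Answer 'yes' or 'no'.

Old median = 18
Insert x = 18
New median = 18
Changed? no

Answer: no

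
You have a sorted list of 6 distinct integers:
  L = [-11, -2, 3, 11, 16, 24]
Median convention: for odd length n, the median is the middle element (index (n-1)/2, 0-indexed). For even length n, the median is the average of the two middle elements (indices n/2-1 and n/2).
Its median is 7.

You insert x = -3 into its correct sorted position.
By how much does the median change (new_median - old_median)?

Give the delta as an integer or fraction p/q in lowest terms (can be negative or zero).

Answer: -4

Derivation:
Old median = 7
After inserting x = -3: new sorted = [-11, -3, -2, 3, 11, 16, 24]
New median = 3
Delta = 3 - 7 = -4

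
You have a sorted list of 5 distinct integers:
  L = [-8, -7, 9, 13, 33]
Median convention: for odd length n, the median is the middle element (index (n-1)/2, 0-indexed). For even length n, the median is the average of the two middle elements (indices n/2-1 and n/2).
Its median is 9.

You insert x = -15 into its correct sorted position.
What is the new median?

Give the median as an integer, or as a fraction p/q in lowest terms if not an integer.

Old list (sorted, length 5): [-8, -7, 9, 13, 33]
Old median = 9
Insert x = -15
Old length odd (5). Middle was index 2 = 9.
New length even (6). New median = avg of two middle elements.
x = -15: 0 elements are < x, 5 elements are > x.
New sorted list: [-15, -8, -7, 9, 13, 33]
New median = 1

Answer: 1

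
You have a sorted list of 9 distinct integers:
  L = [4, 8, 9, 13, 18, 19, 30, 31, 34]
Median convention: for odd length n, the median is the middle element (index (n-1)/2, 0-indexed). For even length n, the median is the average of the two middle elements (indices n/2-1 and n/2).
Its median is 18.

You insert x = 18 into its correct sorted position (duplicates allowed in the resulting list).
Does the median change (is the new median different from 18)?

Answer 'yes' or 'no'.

Answer: no

Derivation:
Old median = 18
Insert x = 18
New median = 18
Changed? no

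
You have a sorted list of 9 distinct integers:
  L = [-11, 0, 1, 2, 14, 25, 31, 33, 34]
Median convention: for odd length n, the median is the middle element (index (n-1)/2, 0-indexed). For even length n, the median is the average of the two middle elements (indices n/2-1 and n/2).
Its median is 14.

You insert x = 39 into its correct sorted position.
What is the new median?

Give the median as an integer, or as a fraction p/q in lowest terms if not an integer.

Old list (sorted, length 9): [-11, 0, 1, 2, 14, 25, 31, 33, 34]
Old median = 14
Insert x = 39
Old length odd (9). Middle was index 4 = 14.
New length even (10). New median = avg of two middle elements.
x = 39: 9 elements are < x, 0 elements are > x.
New sorted list: [-11, 0, 1, 2, 14, 25, 31, 33, 34, 39]
New median = 39/2

Answer: 39/2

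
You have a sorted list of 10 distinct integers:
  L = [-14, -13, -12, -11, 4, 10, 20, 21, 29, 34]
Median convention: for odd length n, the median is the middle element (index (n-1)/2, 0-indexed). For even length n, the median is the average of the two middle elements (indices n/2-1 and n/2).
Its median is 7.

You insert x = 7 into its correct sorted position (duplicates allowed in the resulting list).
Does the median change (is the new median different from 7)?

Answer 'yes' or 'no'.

Old median = 7
Insert x = 7
New median = 7
Changed? no

Answer: no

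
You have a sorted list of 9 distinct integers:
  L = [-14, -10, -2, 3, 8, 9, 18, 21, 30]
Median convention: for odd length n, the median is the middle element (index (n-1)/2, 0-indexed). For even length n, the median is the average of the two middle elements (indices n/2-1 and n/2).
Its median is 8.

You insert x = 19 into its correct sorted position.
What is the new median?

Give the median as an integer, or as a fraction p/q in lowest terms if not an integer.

Old list (sorted, length 9): [-14, -10, -2, 3, 8, 9, 18, 21, 30]
Old median = 8
Insert x = 19
Old length odd (9). Middle was index 4 = 8.
New length even (10). New median = avg of two middle elements.
x = 19: 7 elements are < x, 2 elements are > x.
New sorted list: [-14, -10, -2, 3, 8, 9, 18, 19, 21, 30]
New median = 17/2

Answer: 17/2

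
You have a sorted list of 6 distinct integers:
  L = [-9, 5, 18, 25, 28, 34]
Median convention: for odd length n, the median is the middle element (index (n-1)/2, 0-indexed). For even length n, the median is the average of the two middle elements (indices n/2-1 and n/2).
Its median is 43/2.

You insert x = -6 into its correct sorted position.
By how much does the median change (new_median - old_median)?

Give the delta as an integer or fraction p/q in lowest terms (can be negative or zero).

Answer: -7/2

Derivation:
Old median = 43/2
After inserting x = -6: new sorted = [-9, -6, 5, 18, 25, 28, 34]
New median = 18
Delta = 18 - 43/2 = -7/2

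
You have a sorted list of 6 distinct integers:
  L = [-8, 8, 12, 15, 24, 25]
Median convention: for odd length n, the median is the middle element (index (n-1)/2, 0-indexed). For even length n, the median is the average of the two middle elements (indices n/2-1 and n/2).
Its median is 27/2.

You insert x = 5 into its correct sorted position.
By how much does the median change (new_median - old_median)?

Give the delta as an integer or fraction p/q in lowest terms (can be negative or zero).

Answer: -3/2

Derivation:
Old median = 27/2
After inserting x = 5: new sorted = [-8, 5, 8, 12, 15, 24, 25]
New median = 12
Delta = 12 - 27/2 = -3/2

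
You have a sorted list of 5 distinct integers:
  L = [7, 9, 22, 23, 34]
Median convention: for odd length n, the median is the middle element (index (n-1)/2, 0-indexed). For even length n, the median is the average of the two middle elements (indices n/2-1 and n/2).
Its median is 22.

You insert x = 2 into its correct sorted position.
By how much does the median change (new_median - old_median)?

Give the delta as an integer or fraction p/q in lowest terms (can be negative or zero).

Old median = 22
After inserting x = 2: new sorted = [2, 7, 9, 22, 23, 34]
New median = 31/2
Delta = 31/2 - 22 = -13/2

Answer: -13/2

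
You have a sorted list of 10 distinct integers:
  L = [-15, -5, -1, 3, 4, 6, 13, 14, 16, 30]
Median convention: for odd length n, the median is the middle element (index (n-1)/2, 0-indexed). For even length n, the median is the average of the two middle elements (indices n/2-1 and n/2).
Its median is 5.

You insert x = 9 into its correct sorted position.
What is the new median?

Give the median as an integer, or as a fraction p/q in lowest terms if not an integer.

Answer: 6

Derivation:
Old list (sorted, length 10): [-15, -5, -1, 3, 4, 6, 13, 14, 16, 30]
Old median = 5
Insert x = 9
Old length even (10). Middle pair: indices 4,5 = 4,6.
New length odd (11). New median = single middle element.
x = 9: 6 elements are < x, 4 elements are > x.
New sorted list: [-15, -5, -1, 3, 4, 6, 9, 13, 14, 16, 30]
New median = 6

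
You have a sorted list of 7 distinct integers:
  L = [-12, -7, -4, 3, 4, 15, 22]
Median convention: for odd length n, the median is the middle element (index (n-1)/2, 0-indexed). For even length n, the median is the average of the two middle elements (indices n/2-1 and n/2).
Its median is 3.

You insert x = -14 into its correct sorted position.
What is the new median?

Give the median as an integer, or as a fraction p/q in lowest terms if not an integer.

Old list (sorted, length 7): [-12, -7, -4, 3, 4, 15, 22]
Old median = 3
Insert x = -14
Old length odd (7). Middle was index 3 = 3.
New length even (8). New median = avg of two middle elements.
x = -14: 0 elements are < x, 7 elements are > x.
New sorted list: [-14, -12, -7, -4, 3, 4, 15, 22]
New median = -1/2

Answer: -1/2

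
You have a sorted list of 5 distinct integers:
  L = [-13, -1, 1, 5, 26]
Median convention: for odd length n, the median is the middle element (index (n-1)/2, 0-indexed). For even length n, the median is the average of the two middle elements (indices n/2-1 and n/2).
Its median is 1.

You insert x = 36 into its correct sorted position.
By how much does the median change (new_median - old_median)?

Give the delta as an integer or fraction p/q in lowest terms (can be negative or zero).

Answer: 2

Derivation:
Old median = 1
After inserting x = 36: new sorted = [-13, -1, 1, 5, 26, 36]
New median = 3
Delta = 3 - 1 = 2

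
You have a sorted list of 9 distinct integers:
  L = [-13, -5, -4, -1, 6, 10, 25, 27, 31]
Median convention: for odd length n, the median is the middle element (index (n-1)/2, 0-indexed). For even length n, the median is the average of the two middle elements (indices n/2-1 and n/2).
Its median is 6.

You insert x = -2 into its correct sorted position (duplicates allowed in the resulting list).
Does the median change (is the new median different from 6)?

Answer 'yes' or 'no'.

Answer: yes

Derivation:
Old median = 6
Insert x = -2
New median = 5/2
Changed? yes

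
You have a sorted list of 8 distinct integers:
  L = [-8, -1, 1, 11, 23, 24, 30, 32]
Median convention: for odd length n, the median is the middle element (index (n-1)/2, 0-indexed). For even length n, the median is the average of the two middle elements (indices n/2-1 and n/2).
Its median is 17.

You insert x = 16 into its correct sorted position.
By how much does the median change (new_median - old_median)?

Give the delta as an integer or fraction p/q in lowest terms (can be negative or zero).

Answer: -1

Derivation:
Old median = 17
After inserting x = 16: new sorted = [-8, -1, 1, 11, 16, 23, 24, 30, 32]
New median = 16
Delta = 16 - 17 = -1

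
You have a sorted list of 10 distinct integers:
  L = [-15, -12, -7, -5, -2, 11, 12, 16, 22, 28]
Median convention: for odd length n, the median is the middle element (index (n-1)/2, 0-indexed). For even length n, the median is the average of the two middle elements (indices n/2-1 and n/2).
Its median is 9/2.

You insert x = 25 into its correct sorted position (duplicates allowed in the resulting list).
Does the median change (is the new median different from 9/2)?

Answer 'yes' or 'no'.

Answer: yes

Derivation:
Old median = 9/2
Insert x = 25
New median = 11
Changed? yes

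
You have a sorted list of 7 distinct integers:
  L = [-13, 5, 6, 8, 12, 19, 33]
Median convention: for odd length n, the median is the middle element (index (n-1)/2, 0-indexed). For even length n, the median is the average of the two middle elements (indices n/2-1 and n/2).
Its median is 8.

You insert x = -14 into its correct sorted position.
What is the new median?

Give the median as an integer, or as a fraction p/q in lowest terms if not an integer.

Old list (sorted, length 7): [-13, 5, 6, 8, 12, 19, 33]
Old median = 8
Insert x = -14
Old length odd (7). Middle was index 3 = 8.
New length even (8). New median = avg of two middle elements.
x = -14: 0 elements are < x, 7 elements are > x.
New sorted list: [-14, -13, 5, 6, 8, 12, 19, 33]
New median = 7

Answer: 7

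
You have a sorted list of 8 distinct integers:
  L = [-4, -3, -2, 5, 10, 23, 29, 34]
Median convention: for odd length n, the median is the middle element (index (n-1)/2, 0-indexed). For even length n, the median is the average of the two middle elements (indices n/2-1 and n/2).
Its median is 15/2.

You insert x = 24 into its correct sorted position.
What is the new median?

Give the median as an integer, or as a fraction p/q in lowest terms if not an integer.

Answer: 10

Derivation:
Old list (sorted, length 8): [-4, -3, -2, 5, 10, 23, 29, 34]
Old median = 15/2
Insert x = 24
Old length even (8). Middle pair: indices 3,4 = 5,10.
New length odd (9). New median = single middle element.
x = 24: 6 elements are < x, 2 elements are > x.
New sorted list: [-4, -3, -2, 5, 10, 23, 24, 29, 34]
New median = 10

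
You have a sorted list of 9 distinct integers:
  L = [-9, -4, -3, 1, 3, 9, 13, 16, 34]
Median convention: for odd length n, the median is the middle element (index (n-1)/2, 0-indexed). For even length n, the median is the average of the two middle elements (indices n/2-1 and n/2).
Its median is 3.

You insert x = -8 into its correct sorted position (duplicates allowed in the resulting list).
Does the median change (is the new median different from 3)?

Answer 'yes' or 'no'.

Answer: yes

Derivation:
Old median = 3
Insert x = -8
New median = 2
Changed? yes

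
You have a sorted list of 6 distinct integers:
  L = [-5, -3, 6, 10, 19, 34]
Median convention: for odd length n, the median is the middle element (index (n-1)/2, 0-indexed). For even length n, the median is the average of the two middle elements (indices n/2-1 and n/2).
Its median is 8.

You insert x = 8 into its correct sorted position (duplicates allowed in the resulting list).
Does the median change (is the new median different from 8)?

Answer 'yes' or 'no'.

Old median = 8
Insert x = 8
New median = 8
Changed? no

Answer: no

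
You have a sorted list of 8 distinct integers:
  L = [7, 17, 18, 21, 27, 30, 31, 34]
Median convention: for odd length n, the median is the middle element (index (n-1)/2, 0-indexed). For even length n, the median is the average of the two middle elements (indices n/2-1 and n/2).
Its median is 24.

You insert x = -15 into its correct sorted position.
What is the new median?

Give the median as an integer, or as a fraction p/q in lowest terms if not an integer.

Old list (sorted, length 8): [7, 17, 18, 21, 27, 30, 31, 34]
Old median = 24
Insert x = -15
Old length even (8). Middle pair: indices 3,4 = 21,27.
New length odd (9). New median = single middle element.
x = -15: 0 elements are < x, 8 elements are > x.
New sorted list: [-15, 7, 17, 18, 21, 27, 30, 31, 34]
New median = 21

Answer: 21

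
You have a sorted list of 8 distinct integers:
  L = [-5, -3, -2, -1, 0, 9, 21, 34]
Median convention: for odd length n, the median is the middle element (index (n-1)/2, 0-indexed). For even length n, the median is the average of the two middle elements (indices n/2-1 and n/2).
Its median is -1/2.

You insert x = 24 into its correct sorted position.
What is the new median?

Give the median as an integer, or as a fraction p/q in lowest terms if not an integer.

Answer: 0

Derivation:
Old list (sorted, length 8): [-5, -3, -2, -1, 0, 9, 21, 34]
Old median = -1/2
Insert x = 24
Old length even (8). Middle pair: indices 3,4 = -1,0.
New length odd (9). New median = single middle element.
x = 24: 7 elements are < x, 1 elements are > x.
New sorted list: [-5, -3, -2, -1, 0, 9, 21, 24, 34]
New median = 0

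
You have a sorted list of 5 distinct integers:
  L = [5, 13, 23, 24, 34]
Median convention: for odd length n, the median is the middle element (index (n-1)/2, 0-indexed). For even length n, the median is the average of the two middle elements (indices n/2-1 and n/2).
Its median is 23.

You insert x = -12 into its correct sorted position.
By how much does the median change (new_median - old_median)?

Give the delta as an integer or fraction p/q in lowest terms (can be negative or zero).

Old median = 23
After inserting x = -12: new sorted = [-12, 5, 13, 23, 24, 34]
New median = 18
Delta = 18 - 23 = -5

Answer: -5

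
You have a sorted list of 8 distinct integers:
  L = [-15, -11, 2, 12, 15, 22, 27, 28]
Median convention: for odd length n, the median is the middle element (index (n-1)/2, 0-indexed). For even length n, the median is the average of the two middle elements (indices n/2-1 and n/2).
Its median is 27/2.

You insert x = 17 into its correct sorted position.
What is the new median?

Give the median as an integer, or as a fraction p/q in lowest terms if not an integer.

Answer: 15

Derivation:
Old list (sorted, length 8): [-15, -11, 2, 12, 15, 22, 27, 28]
Old median = 27/2
Insert x = 17
Old length even (8). Middle pair: indices 3,4 = 12,15.
New length odd (9). New median = single middle element.
x = 17: 5 elements are < x, 3 elements are > x.
New sorted list: [-15, -11, 2, 12, 15, 17, 22, 27, 28]
New median = 15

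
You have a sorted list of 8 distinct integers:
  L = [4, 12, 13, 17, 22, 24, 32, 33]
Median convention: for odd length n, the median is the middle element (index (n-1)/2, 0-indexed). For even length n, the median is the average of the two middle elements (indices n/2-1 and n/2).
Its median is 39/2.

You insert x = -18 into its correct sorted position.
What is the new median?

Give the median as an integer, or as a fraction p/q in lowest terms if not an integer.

Answer: 17

Derivation:
Old list (sorted, length 8): [4, 12, 13, 17, 22, 24, 32, 33]
Old median = 39/2
Insert x = -18
Old length even (8). Middle pair: indices 3,4 = 17,22.
New length odd (9). New median = single middle element.
x = -18: 0 elements are < x, 8 elements are > x.
New sorted list: [-18, 4, 12, 13, 17, 22, 24, 32, 33]
New median = 17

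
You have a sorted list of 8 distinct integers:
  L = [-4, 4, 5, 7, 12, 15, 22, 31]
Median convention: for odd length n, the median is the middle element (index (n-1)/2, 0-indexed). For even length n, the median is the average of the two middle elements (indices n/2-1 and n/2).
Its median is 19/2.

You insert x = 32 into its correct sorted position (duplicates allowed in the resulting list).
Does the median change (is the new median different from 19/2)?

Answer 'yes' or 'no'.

Old median = 19/2
Insert x = 32
New median = 12
Changed? yes

Answer: yes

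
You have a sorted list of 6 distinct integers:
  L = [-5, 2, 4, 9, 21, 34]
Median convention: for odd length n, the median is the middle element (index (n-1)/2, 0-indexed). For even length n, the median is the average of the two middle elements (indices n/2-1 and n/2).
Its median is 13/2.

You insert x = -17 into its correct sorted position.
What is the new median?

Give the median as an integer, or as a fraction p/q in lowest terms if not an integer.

Old list (sorted, length 6): [-5, 2, 4, 9, 21, 34]
Old median = 13/2
Insert x = -17
Old length even (6). Middle pair: indices 2,3 = 4,9.
New length odd (7). New median = single middle element.
x = -17: 0 elements are < x, 6 elements are > x.
New sorted list: [-17, -5, 2, 4, 9, 21, 34]
New median = 4

Answer: 4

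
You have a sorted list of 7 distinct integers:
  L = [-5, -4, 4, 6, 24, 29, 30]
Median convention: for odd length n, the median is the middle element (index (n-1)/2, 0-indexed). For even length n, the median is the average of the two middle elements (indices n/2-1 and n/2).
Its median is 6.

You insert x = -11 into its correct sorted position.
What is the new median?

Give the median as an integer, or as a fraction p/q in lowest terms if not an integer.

Old list (sorted, length 7): [-5, -4, 4, 6, 24, 29, 30]
Old median = 6
Insert x = -11
Old length odd (7). Middle was index 3 = 6.
New length even (8). New median = avg of two middle elements.
x = -11: 0 elements are < x, 7 elements are > x.
New sorted list: [-11, -5, -4, 4, 6, 24, 29, 30]
New median = 5

Answer: 5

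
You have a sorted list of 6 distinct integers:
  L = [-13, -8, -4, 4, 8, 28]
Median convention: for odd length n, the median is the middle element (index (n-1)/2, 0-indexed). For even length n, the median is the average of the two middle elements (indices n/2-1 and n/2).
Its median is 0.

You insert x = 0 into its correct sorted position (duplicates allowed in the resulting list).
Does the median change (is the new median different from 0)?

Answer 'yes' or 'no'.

Old median = 0
Insert x = 0
New median = 0
Changed? no

Answer: no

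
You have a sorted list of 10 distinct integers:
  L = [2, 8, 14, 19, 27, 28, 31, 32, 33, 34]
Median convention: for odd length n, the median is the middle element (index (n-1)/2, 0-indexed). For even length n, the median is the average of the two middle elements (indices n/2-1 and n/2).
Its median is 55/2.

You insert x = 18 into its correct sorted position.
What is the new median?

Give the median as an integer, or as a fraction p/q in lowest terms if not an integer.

Old list (sorted, length 10): [2, 8, 14, 19, 27, 28, 31, 32, 33, 34]
Old median = 55/2
Insert x = 18
Old length even (10). Middle pair: indices 4,5 = 27,28.
New length odd (11). New median = single middle element.
x = 18: 3 elements are < x, 7 elements are > x.
New sorted list: [2, 8, 14, 18, 19, 27, 28, 31, 32, 33, 34]
New median = 27

Answer: 27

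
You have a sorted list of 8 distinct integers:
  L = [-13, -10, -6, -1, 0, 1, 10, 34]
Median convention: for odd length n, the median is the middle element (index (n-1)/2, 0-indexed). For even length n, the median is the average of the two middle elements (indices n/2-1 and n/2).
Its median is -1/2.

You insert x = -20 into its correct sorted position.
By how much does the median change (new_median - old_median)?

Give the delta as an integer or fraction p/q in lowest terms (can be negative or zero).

Old median = -1/2
After inserting x = -20: new sorted = [-20, -13, -10, -6, -1, 0, 1, 10, 34]
New median = -1
Delta = -1 - -1/2 = -1/2

Answer: -1/2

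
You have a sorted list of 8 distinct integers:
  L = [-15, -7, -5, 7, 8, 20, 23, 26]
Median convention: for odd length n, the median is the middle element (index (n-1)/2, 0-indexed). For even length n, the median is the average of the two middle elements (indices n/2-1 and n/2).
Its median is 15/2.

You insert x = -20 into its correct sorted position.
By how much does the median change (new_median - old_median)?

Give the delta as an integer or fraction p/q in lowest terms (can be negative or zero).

Old median = 15/2
After inserting x = -20: new sorted = [-20, -15, -7, -5, 7, 8, 20, 23, 26]
New median = 7
Delta = 7 - 15/2 = -1/2

Answer: -1/2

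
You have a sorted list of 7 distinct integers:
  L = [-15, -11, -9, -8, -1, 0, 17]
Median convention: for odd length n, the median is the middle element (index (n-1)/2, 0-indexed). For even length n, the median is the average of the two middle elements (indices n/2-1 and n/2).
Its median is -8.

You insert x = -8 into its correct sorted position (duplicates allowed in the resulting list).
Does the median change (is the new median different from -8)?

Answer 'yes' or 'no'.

Old median = -8
Insert x = -8
New median = -8
Changed? no

Answer: no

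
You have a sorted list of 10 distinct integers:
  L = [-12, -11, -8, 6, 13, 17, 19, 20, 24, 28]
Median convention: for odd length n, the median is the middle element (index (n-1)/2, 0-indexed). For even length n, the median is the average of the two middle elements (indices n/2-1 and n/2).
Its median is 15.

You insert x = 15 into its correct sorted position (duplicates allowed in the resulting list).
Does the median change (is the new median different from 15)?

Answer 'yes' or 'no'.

Answer: no

Derivation:
Old median = 15
Insert x = 15
New median = 15
Changed? no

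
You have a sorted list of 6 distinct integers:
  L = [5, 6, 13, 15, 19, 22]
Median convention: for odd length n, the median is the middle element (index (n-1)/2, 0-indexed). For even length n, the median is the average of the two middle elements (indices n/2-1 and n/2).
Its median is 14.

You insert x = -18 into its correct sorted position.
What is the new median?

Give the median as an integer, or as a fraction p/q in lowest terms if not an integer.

Answer: 13

Derivation:
Old list (sorted, length 6): [5, 6, 13, 15, 19, 22]
Old median = 14
Insert x = -18
Old length even (6). Middle pair: indices 2,3 = 13,15.
New length odd (7). New median = single middle element.
x = -18: 0 elements are < x, 6 elements are > x.
New sorted list: [-18, 5, 6, 13, 15, 19, 22]
New median = 13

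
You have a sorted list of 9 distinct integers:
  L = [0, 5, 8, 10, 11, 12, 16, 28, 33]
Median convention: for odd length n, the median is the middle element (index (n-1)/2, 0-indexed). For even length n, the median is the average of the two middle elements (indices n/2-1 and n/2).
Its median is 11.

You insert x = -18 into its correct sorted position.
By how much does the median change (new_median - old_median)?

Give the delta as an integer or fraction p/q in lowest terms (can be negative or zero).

Answer: -1/2

Derivation:
Old median = 11
After inserting x = -18: new sorted = [-18, 0, 5, 8, 10, 11, 12, 16, 28, 33]
New median = 21/2
Delta = 21/2 - 11 = -1/2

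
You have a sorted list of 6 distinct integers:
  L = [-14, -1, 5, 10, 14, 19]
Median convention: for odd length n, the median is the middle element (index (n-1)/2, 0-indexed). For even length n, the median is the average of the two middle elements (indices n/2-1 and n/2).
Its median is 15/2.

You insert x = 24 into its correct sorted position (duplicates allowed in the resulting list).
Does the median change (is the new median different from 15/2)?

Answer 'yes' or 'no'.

Old median = 15/2
Insert x = 24
New median = 10
Changed? yes

Answer: yes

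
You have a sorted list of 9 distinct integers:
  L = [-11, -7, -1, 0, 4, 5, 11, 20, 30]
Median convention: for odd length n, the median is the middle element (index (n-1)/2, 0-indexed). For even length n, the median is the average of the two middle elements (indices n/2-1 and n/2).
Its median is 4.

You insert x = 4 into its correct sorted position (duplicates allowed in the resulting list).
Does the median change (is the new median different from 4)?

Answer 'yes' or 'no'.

Old median = 4
Insert x = 4
New median = 4
Changed? no

Answer: no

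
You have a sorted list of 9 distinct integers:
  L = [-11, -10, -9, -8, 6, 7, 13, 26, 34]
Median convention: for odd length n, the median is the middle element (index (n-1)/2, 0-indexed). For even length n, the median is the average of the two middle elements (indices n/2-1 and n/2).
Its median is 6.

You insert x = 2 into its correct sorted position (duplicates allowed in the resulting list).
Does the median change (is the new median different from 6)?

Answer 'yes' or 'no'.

Answer: yes

Derivation:
Old median = 6
Insert x = 2
New median = 4
Changed? yes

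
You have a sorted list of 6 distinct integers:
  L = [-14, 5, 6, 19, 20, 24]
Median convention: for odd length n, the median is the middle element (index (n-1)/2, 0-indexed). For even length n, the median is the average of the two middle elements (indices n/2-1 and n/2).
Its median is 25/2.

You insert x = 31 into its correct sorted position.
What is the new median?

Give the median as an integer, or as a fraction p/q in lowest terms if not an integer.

Answer: 19

Derivation:
Old list (sorted, length 6): [-14, 5, 6, 19, 20, 24]
Old median = 25/2
Insert x = 31
Old length even (6). Middle pair: indices 2,3 = 6,19.
New length odd (7). New median = single middle element.
x = 31: 6 elements are < x, 0 elements are > x.
New sorted list: [-14, 5, 6, 19, 20, 24, 31]
New median = 19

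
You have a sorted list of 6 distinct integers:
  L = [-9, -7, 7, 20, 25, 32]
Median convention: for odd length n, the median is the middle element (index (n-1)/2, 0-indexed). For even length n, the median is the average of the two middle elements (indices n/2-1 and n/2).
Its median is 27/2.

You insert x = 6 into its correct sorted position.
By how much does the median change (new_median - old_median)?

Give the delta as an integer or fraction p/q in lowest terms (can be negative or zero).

Old median = 27/2
After inserting x = 6: new sorted = [-9, -7, 6, 7, 20, 25, 32]
New median = 7
Delta = 7 - 27/2 = -13/2

Answer: -13/2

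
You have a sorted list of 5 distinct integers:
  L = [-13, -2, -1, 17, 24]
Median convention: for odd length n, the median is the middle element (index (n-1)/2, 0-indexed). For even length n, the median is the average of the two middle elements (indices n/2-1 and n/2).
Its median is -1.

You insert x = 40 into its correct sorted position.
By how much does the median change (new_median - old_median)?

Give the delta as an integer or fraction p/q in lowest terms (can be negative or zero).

Old median = -1
After inserting x = 40: new sorted = [-13, -2, -1, 17, 24, 40]
New median = 8
Delta = 8 - -1 = 9

Answer: 9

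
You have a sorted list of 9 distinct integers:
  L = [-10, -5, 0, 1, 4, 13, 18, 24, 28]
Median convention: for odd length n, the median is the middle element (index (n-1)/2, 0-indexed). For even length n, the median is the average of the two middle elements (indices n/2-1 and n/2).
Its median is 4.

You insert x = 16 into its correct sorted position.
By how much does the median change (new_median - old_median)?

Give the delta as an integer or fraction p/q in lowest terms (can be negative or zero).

Old median = 4
After inserting x = 16: new sorted = [-10, -5, 0, 1, 4, 13, 16, 18, 24, 28]
New median = 17/2
Delta = 17/2 - 4 = 9/2

Answer: 9/2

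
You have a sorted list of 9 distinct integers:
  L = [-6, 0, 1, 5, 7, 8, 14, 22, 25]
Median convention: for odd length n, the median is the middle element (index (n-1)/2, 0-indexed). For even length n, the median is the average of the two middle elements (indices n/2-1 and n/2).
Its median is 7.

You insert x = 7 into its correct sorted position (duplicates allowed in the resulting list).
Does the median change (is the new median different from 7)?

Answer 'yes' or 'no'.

Answer: no

Derivation:
Old median = 7
Insert x = 7
New median = 7
Changed? no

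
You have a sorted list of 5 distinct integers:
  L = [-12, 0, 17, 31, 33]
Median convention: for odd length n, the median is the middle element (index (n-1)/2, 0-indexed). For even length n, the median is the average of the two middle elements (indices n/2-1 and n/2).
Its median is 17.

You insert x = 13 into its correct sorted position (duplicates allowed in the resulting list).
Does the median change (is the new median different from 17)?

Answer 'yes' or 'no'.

Answer: yes

Derivation:
Old median = 17
Insert x = 13
New median = 15
Changed? yes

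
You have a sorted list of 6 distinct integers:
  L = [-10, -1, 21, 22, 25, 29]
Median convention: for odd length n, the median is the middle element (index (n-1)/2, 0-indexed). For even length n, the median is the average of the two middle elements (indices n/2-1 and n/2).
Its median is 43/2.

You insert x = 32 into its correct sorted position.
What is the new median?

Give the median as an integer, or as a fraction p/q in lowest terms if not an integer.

Old list (sorted, length 6): [-10, -1, 21, 22, 25, 29]
Old median = 43/2
Insert x = 32
Old length even (6). Middle pair: indices 2,3 = 21,22.
New length odd (7). New median = single middle element.
x = 32: 6 elements are < x, 0 elements are > x.
New sorted list: [-10, -1, 21, 22, 25, 29, 32]
New median = 22

Answer: 22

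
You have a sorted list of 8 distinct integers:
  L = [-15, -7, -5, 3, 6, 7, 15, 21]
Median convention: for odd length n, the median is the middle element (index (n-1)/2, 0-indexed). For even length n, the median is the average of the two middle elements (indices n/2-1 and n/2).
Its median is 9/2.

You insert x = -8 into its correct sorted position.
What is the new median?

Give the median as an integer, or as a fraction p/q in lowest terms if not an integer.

Answer: 3

Derivation:
Old list (sorted, length 8): [-15, -7, -5, 3, 6, 7, 15, 21]
Old median = 9/2
Insert x = -8
Old length even (8). Middle pair: indices 3,4 = 3,6.
New length odd (9). New median = single middle element.
x = -8: 1 elements are < x, 7 elements are > x.
New sorted list: [-15, -8, -7, -5, 3, 6, 7, 15, 21]
New median = 3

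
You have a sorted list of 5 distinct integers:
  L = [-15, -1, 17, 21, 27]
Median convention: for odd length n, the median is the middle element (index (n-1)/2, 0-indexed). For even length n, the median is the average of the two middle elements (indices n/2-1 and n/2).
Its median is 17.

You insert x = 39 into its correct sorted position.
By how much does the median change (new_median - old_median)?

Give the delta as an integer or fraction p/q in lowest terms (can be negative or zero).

Answer: 2

Derivation:
Old median = 17
After inserting x = 39: new sorted = [-15, -1, 17, 21, 27, 39]
New median = 19
Delta = 19 - 17 = 2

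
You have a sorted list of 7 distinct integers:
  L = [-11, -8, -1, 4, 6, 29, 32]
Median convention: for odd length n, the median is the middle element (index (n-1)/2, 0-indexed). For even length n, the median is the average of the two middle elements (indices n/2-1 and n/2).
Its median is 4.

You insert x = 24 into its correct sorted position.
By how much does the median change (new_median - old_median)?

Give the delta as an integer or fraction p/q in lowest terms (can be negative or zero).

Answer: 1

Derivation:
Old median = 4
After inserting x = 24: new sorted = [-11, -8, -1, 4, 6, 24, 29, 32]
New median = 5
Delta = 5 - 4 = 1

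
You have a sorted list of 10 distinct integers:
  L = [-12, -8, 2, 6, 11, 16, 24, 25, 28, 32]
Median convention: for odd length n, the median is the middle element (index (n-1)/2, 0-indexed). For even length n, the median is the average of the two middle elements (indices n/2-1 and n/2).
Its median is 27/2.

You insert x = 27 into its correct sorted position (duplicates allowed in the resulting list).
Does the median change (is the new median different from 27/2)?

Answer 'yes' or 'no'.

Answer: yes

Derivation:
Old median = 27/2
Insert x = 27
New median = 16
Changed? yes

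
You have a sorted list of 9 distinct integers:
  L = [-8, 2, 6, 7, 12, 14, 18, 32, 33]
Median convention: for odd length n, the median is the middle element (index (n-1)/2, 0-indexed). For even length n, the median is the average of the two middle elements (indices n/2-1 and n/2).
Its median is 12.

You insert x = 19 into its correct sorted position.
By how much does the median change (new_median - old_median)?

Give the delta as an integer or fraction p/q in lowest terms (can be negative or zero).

Old median = 12
After inserting x = 19: new sorted = [-8, 2, 6, 7, 12, 14, 18, 19, 32, 33]
New median = 13
Delta = 13 - 12 = 1

Answer: 1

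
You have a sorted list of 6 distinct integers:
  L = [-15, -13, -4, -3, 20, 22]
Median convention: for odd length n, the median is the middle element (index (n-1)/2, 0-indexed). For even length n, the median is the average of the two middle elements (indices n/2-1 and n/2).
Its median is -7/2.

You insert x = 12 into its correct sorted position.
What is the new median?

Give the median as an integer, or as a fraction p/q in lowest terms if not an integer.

Old list (sorted, length 6): [-15, -13, -4, -3, 20, 22]
Old median = -7/2
Insert x = 12
Old length even (6). Middle pair: indices 2,3 = -4,-3.
New length odd (7). New median = single middle element.
x = 12: 4 elements are < x, 2 elements are > x.
New sorted list: [-15, -13, -4, -3, 12, 20, 22]
New median = -3

Answer: -3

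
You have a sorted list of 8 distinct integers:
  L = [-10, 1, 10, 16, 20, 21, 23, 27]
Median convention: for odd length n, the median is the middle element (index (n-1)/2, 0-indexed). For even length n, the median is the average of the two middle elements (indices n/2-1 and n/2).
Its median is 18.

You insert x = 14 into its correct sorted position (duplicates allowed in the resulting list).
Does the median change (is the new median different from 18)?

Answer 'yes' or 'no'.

Answer: yes

Derivation:
Old median = 18
Insert x = 14
New median = 16
Changed? yes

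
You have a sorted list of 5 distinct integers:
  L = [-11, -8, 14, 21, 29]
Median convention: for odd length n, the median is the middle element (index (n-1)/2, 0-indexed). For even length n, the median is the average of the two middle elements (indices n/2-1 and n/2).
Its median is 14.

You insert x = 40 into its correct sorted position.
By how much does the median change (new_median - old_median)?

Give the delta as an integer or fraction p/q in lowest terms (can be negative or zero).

Answer: 7/2

Derivation:
Old median = 14
After inserting x = 40: new sorted = [-11, -8, 14, 21, 29, 40]
New median = 35/2
Delta = 35/2 - 14 = 7/2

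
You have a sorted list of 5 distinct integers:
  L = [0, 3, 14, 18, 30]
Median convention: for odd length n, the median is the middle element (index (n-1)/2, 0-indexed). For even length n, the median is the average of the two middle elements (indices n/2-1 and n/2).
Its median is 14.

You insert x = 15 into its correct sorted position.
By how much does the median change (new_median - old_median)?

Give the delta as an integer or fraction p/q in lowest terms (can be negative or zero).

Old median = 14
After inserting x = 15: new sorted = [0, 3, 14, 15, 18, 30]
New median = 29/2
Delta = 29/2 - 14 = 1/2

Answer: 1/2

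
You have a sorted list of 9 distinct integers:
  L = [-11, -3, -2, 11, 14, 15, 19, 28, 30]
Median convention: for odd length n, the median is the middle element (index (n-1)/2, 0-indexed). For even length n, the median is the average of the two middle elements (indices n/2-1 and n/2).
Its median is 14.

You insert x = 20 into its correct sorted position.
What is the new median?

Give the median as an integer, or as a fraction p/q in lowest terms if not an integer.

Old list (sorted, length 9): [-11, -3, -2, 11, 14, 15, 19, 28, 30]
Old median = 14
Insert x = 20
Old length odd (9). Middle was index 4 = 14.
New length even (10). New median = avg of two middle elements.
x = 20: 7 elements are < x, 2 elements are > x.
New sorted list: [-11, -3, -2, 11, 14, 15, 19, 20, 28, 30]
New median = 29/2

Answer: 29/2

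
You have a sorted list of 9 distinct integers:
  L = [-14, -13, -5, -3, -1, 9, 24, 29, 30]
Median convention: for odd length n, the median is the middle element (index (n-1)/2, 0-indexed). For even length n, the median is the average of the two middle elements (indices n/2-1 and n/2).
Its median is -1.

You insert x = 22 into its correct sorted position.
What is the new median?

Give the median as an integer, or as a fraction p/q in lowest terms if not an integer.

Answer: 4

Derivation:
Old list (sorted, length 9): [-14, -13, -5, -3, -1, 9, 24, 29, 30]
Old median = -1
Insert x = 22
Old length odd (9). Middle was index 4 = -1.
New length even (10). New median = avg of two middle elements.
x = 22: 6 elements are < x, 3 elements are > x.
New sorted list: [-14, -13, -5, -3, -1, 9, 22, 24, 29, 30]
New median = 4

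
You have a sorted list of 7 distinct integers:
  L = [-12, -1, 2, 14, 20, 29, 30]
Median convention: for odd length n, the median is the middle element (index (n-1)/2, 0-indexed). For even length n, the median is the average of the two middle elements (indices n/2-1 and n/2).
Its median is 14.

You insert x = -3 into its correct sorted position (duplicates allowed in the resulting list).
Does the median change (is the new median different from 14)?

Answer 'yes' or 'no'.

Old median = 14
Insert x = -3
New median = 8
Changed? yes

Answer: yes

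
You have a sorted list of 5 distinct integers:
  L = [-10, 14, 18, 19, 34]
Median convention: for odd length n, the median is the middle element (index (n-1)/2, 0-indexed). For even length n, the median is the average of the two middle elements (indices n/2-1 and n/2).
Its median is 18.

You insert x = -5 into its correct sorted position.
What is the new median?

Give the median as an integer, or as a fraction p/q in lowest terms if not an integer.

Old list (sorted, length 5): [-10, 14, 18, 19, 34]
Old median = 18
Insert x = -5
Old length odd (5). Middle was index 2 = 18.
New length even (6). New median = avg of two middle elements.
x = -5: 1 elements are < x, 4 elements are > x.
New sorted list: [-10, -5, 14, 18, 19, 34]
New median = 16

Answer: 16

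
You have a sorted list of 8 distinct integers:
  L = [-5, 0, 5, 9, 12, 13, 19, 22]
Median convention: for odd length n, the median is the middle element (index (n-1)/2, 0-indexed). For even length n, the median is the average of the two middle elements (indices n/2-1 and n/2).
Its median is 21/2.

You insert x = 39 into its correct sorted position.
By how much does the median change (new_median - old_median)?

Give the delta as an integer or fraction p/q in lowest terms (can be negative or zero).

Answer: 3/2

Derivation:
Old median = 21/2
After inserting x = 39: new sorted = [-5, 0, 5, 9, 12, 13, 19, 22, 39]
New median = 12
Delta = 12 - 21/2 = 3/2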